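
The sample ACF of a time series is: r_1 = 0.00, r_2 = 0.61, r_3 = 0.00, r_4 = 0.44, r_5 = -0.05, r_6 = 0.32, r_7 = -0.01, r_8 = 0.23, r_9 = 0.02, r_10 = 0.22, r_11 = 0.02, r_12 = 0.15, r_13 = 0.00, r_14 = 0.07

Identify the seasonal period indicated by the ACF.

The largest autocorrelation is r_2 = 0.61, with weaker echoes at lags 4 (0.44), 6 (0.32), 8 (0.23), 10 (0.22) and 12 (0.15); the remaining lags stay at or below 0.07.
The dominant spike at lag 2 indicates a seasonal period of 2.

2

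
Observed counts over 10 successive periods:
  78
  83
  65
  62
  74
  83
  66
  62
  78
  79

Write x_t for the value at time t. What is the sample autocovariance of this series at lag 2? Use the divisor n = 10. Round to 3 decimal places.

Mean x̄ = (78 + 83 + 65 + 62 + 74 + 83 + 66 + 62 + 78 + 79)/10 = 73.0000
Σ_{t=1}^{8}(x_t−x̄)(x_{t+2}−x̄) = -486.0000
γ_2 = -486.0000 / 10 = -48.600

-48.600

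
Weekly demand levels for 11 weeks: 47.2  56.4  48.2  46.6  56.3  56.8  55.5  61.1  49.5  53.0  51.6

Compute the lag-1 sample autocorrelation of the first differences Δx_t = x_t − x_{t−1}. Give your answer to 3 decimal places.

First differences Δx: 9.2, -8.2, -1.6, 9.7, 0.5, -1.3, 5.6, -11.6, 3.5, -1.4
Mean of differences = 0.4400
Numerator Σ(Δx_t−Δx̄)(Δx_{t+1}−Δx̄) = -190.0776
Denominator Σ(Δx_t−Δx̄)² = 428.6640
r_1(Δx) = -190.0776 / 428.6640 = -0.443

-0.443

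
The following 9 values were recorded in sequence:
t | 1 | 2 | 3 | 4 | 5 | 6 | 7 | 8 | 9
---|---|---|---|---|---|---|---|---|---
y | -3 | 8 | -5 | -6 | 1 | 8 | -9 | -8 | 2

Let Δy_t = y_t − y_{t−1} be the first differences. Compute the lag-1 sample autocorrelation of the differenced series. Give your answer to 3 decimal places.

-0.263

First differences Δy: 11, -13, -1, 7, 7, -17, 1, 10
Mean of differences = 0.6250
Numerator Σ(Δy_t−Δȳ)(Δy_{t+1}−Δȳ) = -204.3906
Denominator Σ(Δy_t−Δȳ)² = 775.8750
r_1(Δy) = -204.3906 / 775.8750 = -0.263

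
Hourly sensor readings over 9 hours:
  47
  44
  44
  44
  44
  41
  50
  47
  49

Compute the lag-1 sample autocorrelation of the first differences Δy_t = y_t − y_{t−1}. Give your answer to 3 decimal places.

-0.545

First differences Δy: -3, 0, 0, 0, -3, 9, -3, 2
Mean of differences = 0.2500
Numerator Σ(Δy_t−Δȳ)(Δy_{t+1}−Δȳ) = -60.8125
Denominator Σ(Δy_t−Δȳ)² = 111.5000
r_1(Δy) = -60.8125 / 111.5000 = -0.545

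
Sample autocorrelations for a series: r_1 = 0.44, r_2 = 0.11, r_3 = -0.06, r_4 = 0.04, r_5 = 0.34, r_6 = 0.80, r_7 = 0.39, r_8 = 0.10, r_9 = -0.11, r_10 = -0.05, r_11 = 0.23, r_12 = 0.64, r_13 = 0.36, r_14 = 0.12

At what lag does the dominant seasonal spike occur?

6

The largest autocorrelation is r_6 = 0.80, with a weaker echo at lag 12 (0.64); the remaining lags stay at or below 0.44. The elevated value at lag 1 (0.44), dropping to 0.11 at lag 2, reflects decaying short-term dependence rather than seasonality.
The dominant spike at lag 6 indicates a seasonal period of 6.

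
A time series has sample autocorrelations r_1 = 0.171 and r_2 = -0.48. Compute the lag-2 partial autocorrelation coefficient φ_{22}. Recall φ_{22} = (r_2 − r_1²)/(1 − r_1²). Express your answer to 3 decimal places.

-0.525

φ_{22} = (r_2 − r_1²) / (1 − r_1²)
r_1² = (0.171)² = 0.029241
Numerator = -0.48 − 0.0292 = -0.5092; denominator = 1 − 0.0292 = 0.9708
φ_{22} = -0.5092 / 0.9708 = -0.525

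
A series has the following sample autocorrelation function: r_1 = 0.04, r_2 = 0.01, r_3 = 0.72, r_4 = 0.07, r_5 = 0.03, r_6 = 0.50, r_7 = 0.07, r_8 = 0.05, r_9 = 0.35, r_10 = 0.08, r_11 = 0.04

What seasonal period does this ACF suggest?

The largest autocorrelation is r_3 = 0.72, with weaker echoes at lags 6 (0.50) and 9 (0.35); the remaining lags stay at or below 0.08.
The dominant spike at lag 3 indicates a seasonal period of 3.

3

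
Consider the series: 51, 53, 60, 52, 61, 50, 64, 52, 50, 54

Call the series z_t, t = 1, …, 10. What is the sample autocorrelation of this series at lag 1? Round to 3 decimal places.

Mean z̄ = (51 + 53 + 60 + 52 + 61 + 50 + 64 + 52 + 50 + 54)/10 = 54.7000
Numerator Σ_{t=1}^{9}(z_t−z̄)(z_{t+1}−z̄) = -116.4900
Denominator Σ(z_t−z̄)² = 230.1000
r_1 = -116.4900 / 230.1000 = -0.506

-0.506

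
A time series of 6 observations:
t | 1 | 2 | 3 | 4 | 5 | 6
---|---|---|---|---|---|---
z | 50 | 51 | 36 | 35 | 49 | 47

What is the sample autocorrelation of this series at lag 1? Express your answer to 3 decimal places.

Mean z̄ = (50 + 51 + 36 + 35 + 49 + 47)/6 = 44.6667
Deviations from mean: 5.3333, 6.3333, -8.6667, -9.6667, 4.3333, 2.3333
Σ(z_t−z̄)(z_{t+1}−z̄) = (33.7778) + (-54.8889) + (83.7778) + (-41.8889) + (10.1111) = 30.8889
Denominator Σ(z_t−z̄)² = 261.3333
r_1 = 30.8889 / 261.3333 = 0.118

0.118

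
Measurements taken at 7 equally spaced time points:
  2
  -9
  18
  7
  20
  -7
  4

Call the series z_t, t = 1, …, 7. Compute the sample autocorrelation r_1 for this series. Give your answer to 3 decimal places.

-0.337

Mean z̄ = (2 − 9 + 18 + 7 + 20 − 7 + 4)/7 = 5.0000
Deviations from mean: -3.0000, -14.0000, 13.0000, 2.0000, 15.0000, -12.0000, -1.0000
Σ(z_t−z̄)(z_{t+1}−z̄) = (42.0000) + (-182.0000) + (26.0000) + (30.0000) + (-180.0000) + (12.0000) = -252.0000
Denominator Σ(z_t−z̄)² = 748.0000
r_1 = -252.0000 / 748.0000 = -0.337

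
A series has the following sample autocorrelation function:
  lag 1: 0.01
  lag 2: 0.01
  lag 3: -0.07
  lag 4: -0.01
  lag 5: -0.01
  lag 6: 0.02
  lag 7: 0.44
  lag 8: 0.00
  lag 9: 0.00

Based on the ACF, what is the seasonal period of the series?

7

The largest autocorrelation is r_7 = 0.44; the remaining lags stay at or below 0.02.
The dominant spike at lag 7 indicates a seasonal period of 7.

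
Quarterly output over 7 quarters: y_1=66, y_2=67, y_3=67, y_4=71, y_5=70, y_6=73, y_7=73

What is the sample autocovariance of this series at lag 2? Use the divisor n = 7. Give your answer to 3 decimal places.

Mean ȳ = (66 + 67 + 67 + 71 + 70 + 73 + 73)/7 = 69.5714
Deviations: -3.5714, -2.5714, -2.5714, 1.4286, 0.4286, 3.4286, 3.4286
Σ_{t=1}^{5}(y_t−ȳ)(y_{t+2}−ȳ) = 10.7755
γ_2 = 10.7755 / 7 = 1.539

1.539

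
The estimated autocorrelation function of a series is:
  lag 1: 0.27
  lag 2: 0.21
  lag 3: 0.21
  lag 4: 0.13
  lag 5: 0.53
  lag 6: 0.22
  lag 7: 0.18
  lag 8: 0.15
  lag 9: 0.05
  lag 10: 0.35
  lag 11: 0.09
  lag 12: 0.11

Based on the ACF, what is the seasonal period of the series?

5

The largest autocorrelation is r_5 = 0.53, with a weaker echo at lag 10 (0.35); the remaining lags stay at or below 0.27. The elevated value at lag 1 (0.27), dropping to 0.21 at lag 2, reflects decaying short-term dependence rather than seasonality.
The dominant spike at lag 5 indicates a seasonal period of 5.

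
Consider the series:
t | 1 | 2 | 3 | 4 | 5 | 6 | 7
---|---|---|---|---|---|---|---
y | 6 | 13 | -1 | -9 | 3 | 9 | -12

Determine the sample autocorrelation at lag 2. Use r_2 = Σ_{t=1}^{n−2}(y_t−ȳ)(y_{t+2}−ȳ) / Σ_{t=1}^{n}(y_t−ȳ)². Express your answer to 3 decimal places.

Mean ȳ = (6 + 13 − 1 − 9 + 3 + 9 − 12)/7 = 1.2857
Deviations from mean: 4.7143, 11.7143, -2.2857, -10.2857, 1.7143, 7.7143, -13.2857
Σ(y_t−ȳ)(y_{t+2}−ȳ) = (-10.7755) + (-120.4898) + (-3.9184) + (-79.3469) + (-22.7755) = -237.3061
Denominator Σ(y_t−ȳ)² = 509.4286
r_2 = -237.3061 / 509.4286 = -0.466

-0.466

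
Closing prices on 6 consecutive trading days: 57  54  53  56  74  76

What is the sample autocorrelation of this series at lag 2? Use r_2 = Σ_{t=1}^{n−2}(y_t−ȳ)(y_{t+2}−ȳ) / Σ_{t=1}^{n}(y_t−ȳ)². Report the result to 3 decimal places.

-0.191

Mean ȳ = (57 + 54 + 53 + 56 + 74 + 76)/6 = 61.6667
Deviations from mean: -4.6667, -7.6667, -8.6667, -5.6667, 12.3333, 14.3333
Σ(y_t−ȳ)(y_{t+2}−ȳ) = (40.4444) + (43.4444) + (-106.8889) + (-81.2222) = -104.2222
Denominator Σ(y_t−ȳ)² = 545.3333
r_2 = -104.2222 / 545.3333 = -0.191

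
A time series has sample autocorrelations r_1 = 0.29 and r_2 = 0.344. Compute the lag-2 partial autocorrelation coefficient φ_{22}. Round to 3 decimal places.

φ_{22} = (r_2 − r_1²) / (1 − r_1²)
r_1² = (0.29)² = 0.0841
Numerator = 0.344 − 0.0841 = 0.2599; denominator = 1 − 0.0841 = 0.9159
φ_{22} = 0.2599 / 0.9159 = 0.284

0.284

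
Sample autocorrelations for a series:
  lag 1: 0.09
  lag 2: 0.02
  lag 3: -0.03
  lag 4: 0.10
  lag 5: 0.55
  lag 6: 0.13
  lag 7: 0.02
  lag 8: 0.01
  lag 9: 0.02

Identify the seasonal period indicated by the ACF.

5

The largest autocorrelation is r_5 = 0.55; the remaining lags stay at or below 0.13.
The dominant spike at lag 5 indicates a seasonal period of 5.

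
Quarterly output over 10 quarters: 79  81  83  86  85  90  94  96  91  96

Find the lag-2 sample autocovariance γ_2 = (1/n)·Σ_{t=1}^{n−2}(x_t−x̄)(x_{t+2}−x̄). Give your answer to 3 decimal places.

Mean x̄ = (79 + 81 + 83 + 86 + 85 + 90 + 94 + 96 + 91 + 96)/10 = 88.1000
Σ_{t=1}^{8}(x_t−x̄)(x_{t+2}−x̄) = 149.3800
γ_2 = 149.3800 / 10 = 14.938

14.938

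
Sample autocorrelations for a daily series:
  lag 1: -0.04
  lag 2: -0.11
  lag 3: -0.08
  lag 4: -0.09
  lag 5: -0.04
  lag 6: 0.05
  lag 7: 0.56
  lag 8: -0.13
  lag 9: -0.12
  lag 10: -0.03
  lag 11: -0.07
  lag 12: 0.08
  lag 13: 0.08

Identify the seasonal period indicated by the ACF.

7

The largest autocorrelation is r_7 = 0.56; the remaining lags stay at or below 0.08.
The dominant spike at lag 7 indicates a seasonal period of 7.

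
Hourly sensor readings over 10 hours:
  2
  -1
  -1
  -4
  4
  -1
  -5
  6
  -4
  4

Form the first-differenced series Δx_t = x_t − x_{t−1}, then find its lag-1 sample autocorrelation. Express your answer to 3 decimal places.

First differences Δx: -3, 0, -3, 8, -5, -4, 11, -10, 8
Mean of differences = 0.2222
Numerator Σ(Δx_t−Δx̄)(Δx_{t+1}−Δx̄) = -277.3827
Denominator Σ(Δx_t−Δx̄)² = 407.5556
r_1(Δx) = -277.3827 / 407.5556 = -0.681

-0.681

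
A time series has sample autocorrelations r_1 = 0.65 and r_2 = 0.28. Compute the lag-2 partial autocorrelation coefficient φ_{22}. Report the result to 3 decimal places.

-0.247

φ_{22} = (r_2 − r_1²) / (1 − r_1²)
r_1² = (0.65)² = 0.4225
Numerator = 0.28 − 0.4225 = -0.1425; denominator = 1 − 0.4225 = 0.5775
φ_{22} = -0.1425 / 0.5775 = -0.247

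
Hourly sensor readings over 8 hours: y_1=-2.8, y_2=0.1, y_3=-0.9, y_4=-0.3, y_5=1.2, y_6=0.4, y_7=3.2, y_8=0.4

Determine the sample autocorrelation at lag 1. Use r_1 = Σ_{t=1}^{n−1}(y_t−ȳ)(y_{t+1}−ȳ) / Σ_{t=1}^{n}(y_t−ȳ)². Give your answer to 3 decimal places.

Mean ȳ = (-2.8 + 0.1 − 0.9 − 0.3 + 1.2 + 0.4 + 3.2 + 0.4)/8 = 0.1625
Numerator Σ_{t=1}^{7}(y_t−ȳ)(y_{t+1}−ȳ) = 1.9523
Denominator Σ(y_t−ȳ)² = 20.5388
r_1 = 1.9523 / 20.5388 = 0.095

0.095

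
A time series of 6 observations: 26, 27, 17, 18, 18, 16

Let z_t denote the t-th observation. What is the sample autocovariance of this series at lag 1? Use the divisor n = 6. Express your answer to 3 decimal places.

Mean z̄ = (26 + 27 + 17 + 18 + 18 + 16)/6 = 20.3333
Σ_{t=1}^{5}(z_t−z̄)(z_{t+1}−z̄) = 38.8889
γ_1 = 38.8889 / 6 = 6.481

6.481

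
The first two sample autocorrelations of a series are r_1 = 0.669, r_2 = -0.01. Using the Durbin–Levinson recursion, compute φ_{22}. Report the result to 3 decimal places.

φ_{22} = (r_2 − r_1²) / (1 − r_1²)
r_1² = (0.669)² = 0.447561
Numerator = -0.01 − 0.4476 = -0.4576; denominator = 1 − 0.4476 = 0.5524
φ_{22} = -0.4576 / 0.5524 = -0.828

-0.828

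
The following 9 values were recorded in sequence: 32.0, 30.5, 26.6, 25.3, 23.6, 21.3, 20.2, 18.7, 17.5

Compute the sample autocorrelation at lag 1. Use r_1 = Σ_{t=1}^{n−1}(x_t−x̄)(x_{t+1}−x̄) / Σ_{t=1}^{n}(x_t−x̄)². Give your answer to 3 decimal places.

0.665

Mean x̄ = (32.0 + 30.5 + 26.6 + 25.3 + 23.6 + 21.3 + 20.2 + 18.7 + 17.5)/9 = 23.9667
Numerator Σ_{t=1}^{8}(x_t−x̄)(x_{t+1}−x̄) = 137.6289
Denominator Σ(x_t−x̄)² = 206.9200
r_1 = 137.6289 / 206.9200 = 0.665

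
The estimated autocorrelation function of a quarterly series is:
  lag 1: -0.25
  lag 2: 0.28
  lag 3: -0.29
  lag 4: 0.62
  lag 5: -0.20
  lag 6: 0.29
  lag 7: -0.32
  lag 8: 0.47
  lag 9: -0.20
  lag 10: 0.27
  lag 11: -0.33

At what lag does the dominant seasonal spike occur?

The largest autocorrelation is r_4 = 0.62, with a weaker echo at lag 8 (0.47); the remaining lags stay at or below 0.29.
The dominant spike at lag 4 indicates a seasonal period of 4.

4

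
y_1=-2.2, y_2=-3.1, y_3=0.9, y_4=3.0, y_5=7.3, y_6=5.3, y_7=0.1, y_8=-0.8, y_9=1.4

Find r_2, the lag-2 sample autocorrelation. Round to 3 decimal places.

Mean ȳ = (-2.2 − 3.1 + 0.9 + 3.0 + 7.3 + 5.3 + 0.1 − 0.8 + 1.4)/9 = 1.3222
Σ(y_t−ȳ)(y_{t+2}−ȳ) = (1.4872) + (-7.4195) + (-2.5240) + (6.6738) + (-7.3062) + (-8.4417) + (-0.0951) = -17.6254
Denominator Σ(y_t−ȳ)² = 92.5156
r_2 = -17.6254 / 92.5156 = -0.191

-0.191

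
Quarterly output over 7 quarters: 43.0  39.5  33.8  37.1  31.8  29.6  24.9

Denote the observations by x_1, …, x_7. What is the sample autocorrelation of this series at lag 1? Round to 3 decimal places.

0.396

Mean x̄ = (43.0 + 39.5 + 33.8 + 37.1 + 31.8 + 29.6 + 24.9)/7 = 34.2429
Deviations from mean: 8.7571, 5.2571, -0.4429, 2.8571, -2.4429, -4.6429, -9.3429
Numerator Σ_{t=1}^{6}(x_t−x̄)(x_{t+1}−x̄) = 90.1839
Denominator Σ(x_t−x̄)² = 227.4971
r_1 = 90.1839 / 227.4971 = 0.396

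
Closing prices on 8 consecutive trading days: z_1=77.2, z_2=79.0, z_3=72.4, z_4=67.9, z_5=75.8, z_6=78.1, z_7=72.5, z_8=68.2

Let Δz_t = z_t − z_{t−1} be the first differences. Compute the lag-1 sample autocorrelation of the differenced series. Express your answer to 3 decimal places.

First differences Δz: 1.8, -6.6, -4.5, 7.9, 2.3, -5.6, -4.3
Mean of differences = -1.2857
Numerator Σ(Δz_t−Δz̄)(Δz_{t+1}−Δz̄) = 1.6298
Denominator Σ(Δz_t−Δz̄)² = 173.0286
r_1(Δz) = 1.6298 / 173.0286 = 0.009

0.009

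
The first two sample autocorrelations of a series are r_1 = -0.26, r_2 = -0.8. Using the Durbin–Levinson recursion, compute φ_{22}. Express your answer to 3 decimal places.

φ_{22} = (r_2 − r_1²) / (1 − r_1²)
r_1² = (-0.26)² = 0.0676
Numerator = -0.8 − 0.0676 = -0.8676; denominator = 1 − 0.0676 = 0.9324
φ_{22} = -0.8676 / 0.9324 = -0.931

-0.931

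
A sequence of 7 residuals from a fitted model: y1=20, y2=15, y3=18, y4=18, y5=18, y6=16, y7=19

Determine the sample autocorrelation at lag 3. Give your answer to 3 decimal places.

-0.014

Mean ȳ = (20 + 15 + 18 + 18 + 18 + 16 + 19)/7 = 17.7143
Deviations from mean: 2.2857, -2.7143, 0.2857, 0.2857, 0.2857, -1.7143, 1.2857
Numerator Σ_{t=1}^{4}(y_t−ȳ)(y_{t+3}−ȳ) = -0.2449
Denominator Σ(y_t−ȳ)² = 17.4286
r_3 = -0.2449 / 17.4286 = -0.014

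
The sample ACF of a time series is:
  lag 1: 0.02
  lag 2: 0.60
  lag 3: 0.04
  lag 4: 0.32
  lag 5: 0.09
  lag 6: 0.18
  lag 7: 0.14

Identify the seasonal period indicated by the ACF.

2

The largest autocorrelation is r_2 = 0.60, with weaker echoes at lags 4 (0.32) and 6 (0.18); the remaining lags stay at or below 0.14.
The dominant spike at lag 2 indicates a seasonal period of 2.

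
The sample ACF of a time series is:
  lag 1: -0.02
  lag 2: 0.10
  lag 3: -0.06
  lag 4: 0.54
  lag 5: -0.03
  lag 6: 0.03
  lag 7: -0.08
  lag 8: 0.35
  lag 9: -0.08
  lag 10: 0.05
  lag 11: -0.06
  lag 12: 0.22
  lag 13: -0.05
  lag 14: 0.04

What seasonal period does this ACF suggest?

The largest autocorrelation is r_4 = 0.54, with weaker echoes at lags 8 (0.35) and 12 (0.22); the remaining lags stay at or below 0.10.
The dominant spike at lag 4 indicates a seasonal period of 4.

4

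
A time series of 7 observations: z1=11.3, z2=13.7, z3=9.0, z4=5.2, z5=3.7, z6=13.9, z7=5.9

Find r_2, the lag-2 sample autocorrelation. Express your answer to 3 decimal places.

-0.197

Mean z̄ = (11.3 + 13.7 + 9.0 + 5.2 + 3.7 + 13.9 + 5.9)/7 = 8.9571
Deviations from mean: 2.3429, 4.7429, 0.0429, -3.7571, -5.2571, 4.9429, -3.0571
Numerator Σ_{t=1}^{5}(z_t−z̄)(z_{t+2}−z̄) = -20.4437
Denominator Σ(z_t−z̄)² = 103.5171
r_2 = -20.4437 / 103.5171 = -0.197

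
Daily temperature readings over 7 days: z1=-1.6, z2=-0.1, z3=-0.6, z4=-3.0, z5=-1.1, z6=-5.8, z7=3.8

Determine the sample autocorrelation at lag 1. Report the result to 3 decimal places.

-0.479

Mean z̄ = (-1.6 − 0.1 − 0.6 − 3.0 − 1.1 − 5.8 + 3.8)/7 = -1.2000
Numerator Σ_{t=1}^{6}(z_t−z̄)(z_{t+1}−z̄) = -24.5000
Denominator Σ(z_t−z̄)² = 51.1400
r_1 = -24.5000 / 51.1400 = -0.479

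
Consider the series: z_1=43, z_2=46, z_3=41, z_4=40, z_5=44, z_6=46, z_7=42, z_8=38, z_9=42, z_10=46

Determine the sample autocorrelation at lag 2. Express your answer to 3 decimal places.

-0.762

Mean z̄ = (43 + 46 + 41 + 40 + 44 + 46 + 42 + 38 + 42 + 46)/10 = 42.8000
Numerator Σ_{t=1}^{8}(z_t−z̄)(z_{t+2}−z̄) = -51.4800
Denominator Σ(z_t−z̄)² = 67.6000
r_2 = -51.4800 / 67.6000 = -0.762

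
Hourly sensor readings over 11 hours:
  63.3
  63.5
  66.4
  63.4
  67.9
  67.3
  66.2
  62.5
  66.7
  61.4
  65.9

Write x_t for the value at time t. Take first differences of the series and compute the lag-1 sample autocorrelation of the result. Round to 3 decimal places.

-0.683

First differences Δx: 0.2, 2.9, -3.0, 4.5, -0.6, -1.1, -3.7, 4.2, -5.3, 4.5
Mean of differences = 0.2600
Numerator Σ(Δx_t−Δx̄)(Δx_{t+1}−Δx̄) = -80.7616
Denominator Σ(Δx_t−Δx̄)² = 118.2640
r_1(Δx) = -80.7616 / 118.2640 = -0.683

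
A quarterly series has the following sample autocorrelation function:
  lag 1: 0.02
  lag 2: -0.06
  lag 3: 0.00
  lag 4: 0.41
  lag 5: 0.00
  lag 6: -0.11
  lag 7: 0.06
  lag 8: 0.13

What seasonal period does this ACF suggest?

4

The largest autocorrelation is r_4 = 0.41; the remaining lags stay at or below 0.13.
The dominant spike at lag 4 indicates a seasonal period of 4.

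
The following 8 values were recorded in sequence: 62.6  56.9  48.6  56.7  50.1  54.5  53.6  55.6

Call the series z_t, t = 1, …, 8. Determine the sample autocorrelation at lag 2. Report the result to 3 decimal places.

Mean z̄ = (62.6 + 56.9 + 48.6 + 56.7 + 50.1 + 54.5 + 53.6 + 55.6)/8 = 54.8250
Deviations from mean: 7.7750, 2.0750, -6.2250, 1.8750, -4.7250, -0.3250, -1.2250, 0.7750
Numerator Σ_{t=1}^{6}(z_t−z̄)(z_{t+2}−z̄) = -10.1688
Denominator Σ(z_t−z̄)² = 131.5550
r_2 = -10.1688 / 131.5550 = -0.077

-0.077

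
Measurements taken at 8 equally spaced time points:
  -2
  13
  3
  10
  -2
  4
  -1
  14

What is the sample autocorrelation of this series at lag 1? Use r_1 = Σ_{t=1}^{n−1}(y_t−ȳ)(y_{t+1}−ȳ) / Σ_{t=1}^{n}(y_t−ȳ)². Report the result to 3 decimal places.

Mean ȳ = (-2 + 13 + 3 + 10 − 2 + 4 − 1 + 14)/8 = 4.8750
Deviations from mean: -6.8750, 8.1250, -1.8750, 5.1250, -6.8750, -0.8750, -5.8750, 9.1250
Σ(y_t−ȳ)(y_{t+1}−ȳ) = (-55.8594) + (-15.2344) + (-9.6094) + (-35.2344) + (6.0156) + (5.1406) + (-53.6094) = -158.3906
Denominator Σ(y_t−ȳ)² = 308.8750
r_1 = -158.3906 / 308.8750 = -0.513

-0.513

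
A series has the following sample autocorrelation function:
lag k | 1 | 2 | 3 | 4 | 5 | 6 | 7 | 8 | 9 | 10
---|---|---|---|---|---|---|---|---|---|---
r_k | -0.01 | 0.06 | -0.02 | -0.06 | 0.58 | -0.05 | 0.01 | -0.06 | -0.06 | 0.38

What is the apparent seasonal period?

5

The largest autocorrelation is r_5 = 0.58, with a weaker echo at lag 10 (0.38); the remaining lags stay at or below 0.06.
The dominant spike at lag 5 indicates a seasonal period of 5.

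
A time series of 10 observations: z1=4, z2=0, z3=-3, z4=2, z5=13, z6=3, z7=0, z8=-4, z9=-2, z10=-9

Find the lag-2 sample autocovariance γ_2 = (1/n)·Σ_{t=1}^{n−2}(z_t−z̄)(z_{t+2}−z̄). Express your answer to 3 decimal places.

-2.572

Mean z̄ = (4 + 0 − 3 + 2 + 13 + 3 + 0 − 4 − 2 − 9)/10 = 0.4000
Σ_{t=1}^{8}(z_t−z̄)(z_{t+2}−z̄) = -25.7200
γ_2 = -25.7200 / 10 = -2.572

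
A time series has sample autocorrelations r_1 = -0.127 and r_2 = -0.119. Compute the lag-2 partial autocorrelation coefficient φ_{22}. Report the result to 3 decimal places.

-0.137

φ_{22} = (r_2 − r_1²) / (1 − r_1²)
r_1² = (-0.127)² = 0.016129
Numerator = -0.119 − 0.0161 = -0.1351; denominator = 1 − 0.0161 = 0.9839
φ_{22} = -0.1351 / 0.9839 = -0.137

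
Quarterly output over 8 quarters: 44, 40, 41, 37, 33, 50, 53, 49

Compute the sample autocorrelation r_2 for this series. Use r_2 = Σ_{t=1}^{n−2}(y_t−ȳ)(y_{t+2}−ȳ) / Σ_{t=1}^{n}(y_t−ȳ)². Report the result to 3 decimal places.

Mean ȳ = (44 + 40 + 41 + 37 + 33 + 50 + 53 + 49)/8 = 43.3750
Deviations from mean: 0.6250, -3.3750, -2.3750, -6.3750, -10.3750, 6.6250, 9.6250, 5.6250
Numerator Σ_{t=1}^{6}(y_t−ȳ)(y_{t+2}−ȳ) = -60.1563
Denominator Σ(y_t−ȳ)² = 333.8750
r_2 = -60.1563 / 333.8750 = -0.180

-0.180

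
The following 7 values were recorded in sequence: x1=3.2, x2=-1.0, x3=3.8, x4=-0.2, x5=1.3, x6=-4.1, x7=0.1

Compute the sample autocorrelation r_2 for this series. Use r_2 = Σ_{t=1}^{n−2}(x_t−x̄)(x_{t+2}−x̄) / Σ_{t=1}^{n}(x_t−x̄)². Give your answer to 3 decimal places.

Mean x̄ = (3.2 − 1.0 + 3.8 − 0.2 + 1.3 − 4.1 + 0.1)/7 = 0.4429
Deviations from mean: 2.7571, -1.4429, 3.3571, -0.6429, 0.8571, -4.5429, -0.3429
Numerator Σ_{t=1}^{5}(x_t−x̄)(x_{t+2}−x̄) = 15.6878
Denominator Σ(x_t−x̄)² = 42.8571
r_2 = 15.6878 / 42.8571 = 0.366

0.366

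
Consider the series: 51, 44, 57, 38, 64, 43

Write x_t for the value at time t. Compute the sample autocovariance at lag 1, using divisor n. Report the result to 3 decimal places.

-66.125

Mean x̄ = (51 + 44 + 57 + 38 + 64 + 43)/6 = 49.5000
Deviations: 1.5000, -5.5000, 7.5000, -11.5000, 14.5000, -6.5000
Σ_{t=1}^{5}(x_t−x̄)(x_{t+1}−x̄) = -396.7500
γ_1 = -396.7500 / 6 = -66.125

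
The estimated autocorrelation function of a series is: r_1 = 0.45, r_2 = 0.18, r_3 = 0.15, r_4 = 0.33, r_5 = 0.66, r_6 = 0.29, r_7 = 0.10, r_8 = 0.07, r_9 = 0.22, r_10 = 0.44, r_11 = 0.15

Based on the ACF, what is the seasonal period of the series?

5

The largest autocorrelation is r_5 = 0.66; the remaining lags stay at or below 0.45. The elevated value at lag 1 (0.45), dropping to 0.18 at lag 2, reflects decaying short-term dependence rather than seasonality.
The dominant spike at lag 5 indicates a seasonal period of 5.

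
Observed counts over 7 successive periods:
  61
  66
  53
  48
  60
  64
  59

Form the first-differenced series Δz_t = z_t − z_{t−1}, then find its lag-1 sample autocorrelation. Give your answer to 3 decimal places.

First differences Δz: 5, -13, -5, 12, 4, -5
Mean of differences = -0.3333
Numerator Σ(Δz_t−Δz̄)(Δz_{t+1}−Δz̄) = -32.7778
Denominator Σ(Δz_t−Δz̄)² = 403.3333
r_1(Δz) = -32.7778 / 403.3333 = -0.081

-0.081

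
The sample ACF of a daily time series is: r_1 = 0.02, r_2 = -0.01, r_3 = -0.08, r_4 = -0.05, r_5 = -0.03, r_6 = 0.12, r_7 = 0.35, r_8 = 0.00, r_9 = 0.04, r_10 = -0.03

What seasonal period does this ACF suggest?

The largest autocorrelation is r_7 = 0.35; the remaining lags stay at or below 0.12.
The dominant spike at lag 7 indicates a seasonal period of 7.

7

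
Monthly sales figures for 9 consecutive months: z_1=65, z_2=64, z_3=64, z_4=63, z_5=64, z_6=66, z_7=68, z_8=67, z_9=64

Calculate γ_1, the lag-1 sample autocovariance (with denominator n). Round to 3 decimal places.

Mean z̄ = (65 + 64 + 64 + 63 + 64 + 66 + 68 + 67 + 64)/9 = 65.0000
Σ_{t=1}^{8}(z_t−z̄)(z_{t+1}−z̄) = 11.0000
γ_1 = 11.0000 / 9 = 1.222

1.222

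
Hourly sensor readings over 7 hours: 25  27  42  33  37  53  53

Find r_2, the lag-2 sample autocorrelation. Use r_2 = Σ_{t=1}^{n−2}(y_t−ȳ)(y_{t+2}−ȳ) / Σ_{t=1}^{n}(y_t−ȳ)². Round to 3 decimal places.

Mean ȳ = (25 + 27 + 42 + 33 + 37 + 53 + 53)/7 = 38.5714
Σ(y_t−ȳ)(y_{t+2}−ȳ) = (-46.5306) + (64.4694) + (-5.3878) + (-80.3878) + (-22.6735) = -90.5102
Denominator Σ(y_t−ȳ)² = 779.7143
r_2 = -90.5102 / 779.7143 = -0.116

-0.116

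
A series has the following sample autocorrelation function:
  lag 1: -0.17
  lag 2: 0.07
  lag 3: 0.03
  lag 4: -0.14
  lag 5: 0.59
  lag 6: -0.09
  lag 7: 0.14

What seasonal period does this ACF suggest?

5

The largest autocorrelation is r_5 = 0.59; the remaining lags stay at or below 0.14.
The dominant spike at lag 5 indicates a seasonal period of 5.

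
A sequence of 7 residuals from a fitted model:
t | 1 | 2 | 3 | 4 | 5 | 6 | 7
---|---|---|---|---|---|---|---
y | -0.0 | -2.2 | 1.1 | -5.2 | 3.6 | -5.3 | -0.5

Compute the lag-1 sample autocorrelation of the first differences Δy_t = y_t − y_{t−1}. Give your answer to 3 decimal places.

First differences Δy: -2.2, 3.3, -6.3, 8.8, -8.9, 4.8
Mean of differences = -0.0833
Numerator Σ(Δy_t−Δȳ)(Δy_{t+1}−Δȳ) = -204.7953
Denominator Σ(Δy_t−Δȳ)² = 235.0683
r_1(Δy) = -204.7953 / 235.0683 = -0.871

-0.871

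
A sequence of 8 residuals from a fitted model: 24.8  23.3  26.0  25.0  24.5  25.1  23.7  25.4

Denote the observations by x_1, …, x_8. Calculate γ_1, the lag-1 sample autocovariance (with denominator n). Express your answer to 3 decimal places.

-0.349

Mean x̄ = (24.8 + 23.3 + 26.0 + 25.0 + 24.5 + 25.1 + 23.7 + 25.4)/8 = 24.7250
Σ_{t=1}^{7}(x_t−x̄)(x_{t+1}−x̄) = -2.7956
γ_1 = -2.7956 / 8 = -0.349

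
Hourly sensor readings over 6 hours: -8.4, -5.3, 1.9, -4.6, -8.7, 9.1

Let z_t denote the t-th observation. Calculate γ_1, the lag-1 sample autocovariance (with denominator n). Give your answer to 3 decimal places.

-10.847

Mean z̄ = (-8.4 − 5.3 + 1.9 − 4.6 − 8.7 + 9.1)/6 = -2.6667
Σ_{t=1}^{5}(z_t−z̄)(z_{t+1}−z̄) = -65.0844
γ_1 = -65.0844 / 6 = -10.847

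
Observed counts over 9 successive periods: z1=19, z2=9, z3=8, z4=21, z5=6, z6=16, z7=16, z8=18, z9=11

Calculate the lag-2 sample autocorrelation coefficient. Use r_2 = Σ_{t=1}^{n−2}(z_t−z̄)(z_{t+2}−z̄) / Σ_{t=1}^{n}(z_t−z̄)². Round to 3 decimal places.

Mean z̄ = (19 + 9 + 8 + 21 + 6 + 16 + 16 + 18 + 11)/9 = 13.7778
Σ(z_t−z̄)(z_{t+2}−z̄) = (-30.1728) + (-34.5062) + (44.9383) + (16.0494) + (-17.2840) + (9.3827) + (-6.1728) = -17.7654
Denominator Σ(z_t−z̄)² = 231.5556
r_2 = -17.7654 / 231.5556 = -0.077

-0.077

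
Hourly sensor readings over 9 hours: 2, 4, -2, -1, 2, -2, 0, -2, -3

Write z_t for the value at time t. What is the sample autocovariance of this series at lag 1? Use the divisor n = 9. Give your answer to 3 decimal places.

0.192

Mean z̄ = (2 + 4 − 2 − 1 + 2 − 2 + 0 − 2 − 3)/9 = -0.2222
Σ_{t=1}^{8}(z_t−z̄)(z_{t+1}−z̄) = 1.7284
γ_1 = 1.7284 / 9 = 0.192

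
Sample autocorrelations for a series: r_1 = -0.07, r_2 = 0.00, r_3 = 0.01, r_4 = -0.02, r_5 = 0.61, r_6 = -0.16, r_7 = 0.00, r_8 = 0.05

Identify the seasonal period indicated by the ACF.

5

The largest autocorrelation is r_5 = 0.61; the remaining lags stay at or below 0.05.
The dominant spike at lag 5 indicates a seasonal period of 5.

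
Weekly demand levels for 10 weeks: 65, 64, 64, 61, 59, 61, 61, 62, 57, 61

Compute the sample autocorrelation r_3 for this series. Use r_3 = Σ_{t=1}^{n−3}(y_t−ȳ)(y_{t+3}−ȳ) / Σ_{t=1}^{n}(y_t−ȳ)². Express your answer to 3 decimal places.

-0.148

Mean ȳ = (65 + 64 + 64 + 61 + 59 + 61 + 61 + 62 + 57 + 61)/10 = 61.5000
Σ(y_t−ȳ)(y_{t+3}−ȳ) = (-1.7500) + (-6.2500) + (-1.2500) + (0.2500) + (-1.2500) + (2.2500) + (0.2500) = -7.7500
Denominator Σ(y_t−ȳ)² = 52.5000
r_3 = -7.7500 / 52.5000 = -0.148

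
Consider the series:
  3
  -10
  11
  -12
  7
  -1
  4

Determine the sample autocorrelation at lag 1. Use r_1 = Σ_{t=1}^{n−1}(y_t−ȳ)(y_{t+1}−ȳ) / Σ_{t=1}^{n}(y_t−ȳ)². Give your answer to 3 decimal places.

-0.832

Mean ȳ = (3 − 10 + 11 − 12 + 7 − 1 + 4)/7 = 0.2857
Deviations from mean: 2.7143, -10.2857, 10.7143, -12.2857, 6.7143, -1.2857, 3.7143
Σ(y_t−ȳ)(y_{t+1}−ȳ) = (-27.9184) + (-110.2041) + (-131.6327) + (-82.4898) + (-8.6327) + (-4.7755) = -365.6531
Denominator Σ(y_t−ȳ)² = 439.4286
r_1 = -365.6531 / 439.4286 = -0.832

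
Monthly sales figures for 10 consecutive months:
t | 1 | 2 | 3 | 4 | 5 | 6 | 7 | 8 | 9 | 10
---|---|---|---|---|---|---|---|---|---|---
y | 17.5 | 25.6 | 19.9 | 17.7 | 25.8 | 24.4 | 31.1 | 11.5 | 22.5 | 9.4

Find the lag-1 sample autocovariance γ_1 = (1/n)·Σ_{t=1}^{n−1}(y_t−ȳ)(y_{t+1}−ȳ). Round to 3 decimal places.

-10.569

Mean ȳ = (17.5 + 25.6 + 19.9 + 17.7 + 25.8 + 24.4 + 31.1 + 11.5 + 22.5 + 9.4)/10 = 20.5400
Σ_{t=1}^{9}(y_t−ȳ)(y_{t+1}−ȳ) = -105.6916
γ_1 = -105.6916 / 10 = -10.569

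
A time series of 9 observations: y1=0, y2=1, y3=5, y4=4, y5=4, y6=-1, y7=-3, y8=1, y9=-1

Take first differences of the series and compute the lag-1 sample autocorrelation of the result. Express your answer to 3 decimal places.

-0.090

First differences Δy: 1, 4, -1, 0, -5, -2, 4, -2
Mean of differences = -0.1250
Numerator Σ(Δy_t−Δȳ)(Δy_{t+1}−Δȳ) = -6.0156
Denominator Σ(Δy_t−Δȳ)² = 66.8750
r_1(Δy) = -6.0156 / 66.8750 = -0.090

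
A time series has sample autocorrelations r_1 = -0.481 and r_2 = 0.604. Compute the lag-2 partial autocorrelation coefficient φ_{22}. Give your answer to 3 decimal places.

0.485

φ_{22} = (r_2 − r_1²) / (1 − r_1²)
r_1² = (-0.481)² = 0.231361
Numerator = 0.604 − 0.2314 = 0.3726; denominator = 1 − 0.2314 = 0.7686
φ_{22} = 0.3726 / 0.7686 = 0.485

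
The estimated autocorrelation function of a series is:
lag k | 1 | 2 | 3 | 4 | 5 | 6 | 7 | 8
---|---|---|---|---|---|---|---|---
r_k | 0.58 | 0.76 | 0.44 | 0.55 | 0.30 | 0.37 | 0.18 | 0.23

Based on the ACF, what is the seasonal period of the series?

2

The largest autocorrelation is r_2 = 0.76; the remaining lags stay at or below 0.58.
The dominant spike at lag 2 indicates a seasonal period of 2.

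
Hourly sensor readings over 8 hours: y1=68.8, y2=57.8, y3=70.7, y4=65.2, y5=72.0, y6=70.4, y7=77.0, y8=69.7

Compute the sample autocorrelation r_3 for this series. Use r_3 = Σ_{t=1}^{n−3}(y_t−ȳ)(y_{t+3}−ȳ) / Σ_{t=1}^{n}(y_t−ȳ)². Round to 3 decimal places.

Mean ȳ = (68.8 + 57.8 + 70.7 + 65.2 + 72.0 + 70.4 + 77.0 + 69.7)/8 = 68.9500
Deviations from mean: -0.1500, -11.1500, 1.7500, -3.7500, 3.0500, 1.4500, 8.0500, 0.7500
Numerator Σ_{t=1}^{5}(y_t−ȳ)(y_{t+3}−ȳ) = -58.8075
Denominator Σ(y_t−ȳ)² = 218.2400
r_3 = -58.8075 / 218.2400 = -0.269

-0.269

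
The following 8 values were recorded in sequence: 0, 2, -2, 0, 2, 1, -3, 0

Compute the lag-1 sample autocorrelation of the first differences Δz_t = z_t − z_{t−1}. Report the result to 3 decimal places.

-0.407

First differences Δz: 2, -4, 2, 2, -1, -4, 3
Mean of differences = 0.0000
Numerator Σ(Δz_t−Δz̄)(Δz_{t+1}−Δz̄) = -22.0000
Denominator Σ(Δz_t−Δz̄)² = 54.0000
r_1(Δz) = -22.0000 / 54.0000 = -0.407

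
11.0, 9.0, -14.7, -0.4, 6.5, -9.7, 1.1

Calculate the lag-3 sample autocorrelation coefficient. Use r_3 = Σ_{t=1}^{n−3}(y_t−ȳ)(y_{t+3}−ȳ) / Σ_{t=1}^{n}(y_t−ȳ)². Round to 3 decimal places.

Mean ȳ = (11.0 + 9.0 − 14.7 − 0.4 + 6.5 − 9.7 + 1.1)/7 = 0.4000
Deviations from mean: 10.6000, 8.6000, -15.1000, -0.8000, 6.1000, -10.1000, 0.7000
Σ(y_t−ȳ)(y_{t+3}−ȳ) = (-8.4800) + (52.4600) + (152.5100) + (-0.5600) = 195.9300
Denominator Σ(y_t−ȳ)² = 554.6800
r_3 = 195.9300 / 554.6800 = 0.353

0.353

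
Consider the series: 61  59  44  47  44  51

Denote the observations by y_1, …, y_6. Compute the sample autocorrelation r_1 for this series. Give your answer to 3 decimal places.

Mean ȳ = (61 + 59 + 44 + 47 + 44 + 51)/6 = 51.0000
Deviations from mean: 10.0000, 8.0000, -7.0000, -4.0000, -7.0000, 0.0000
Σ(y_t−ȳ)(y_{t+1}−ȳ) = (80.0000) + (-56.0000) + (28.0000) + (28.0000) + (0.0000) = 80.0000
Denominator Σ(y_t−ȳ)² = 278.0000
r_1 = 80.0000 / 278.0000 = 0.288

0.288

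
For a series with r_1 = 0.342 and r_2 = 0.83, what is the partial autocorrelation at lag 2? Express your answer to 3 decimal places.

0.807

φ_{22} = (r_2 − r_1²) / (1 − r_1²)
r_1² = (0.342)² = 0.116964
Numerator = 0.83 − 0.1170 = 0.7130; denominator = 1 − 0.1170 = 0.8830
φ_{22} = 0.7130 / 0.8830 = 0.807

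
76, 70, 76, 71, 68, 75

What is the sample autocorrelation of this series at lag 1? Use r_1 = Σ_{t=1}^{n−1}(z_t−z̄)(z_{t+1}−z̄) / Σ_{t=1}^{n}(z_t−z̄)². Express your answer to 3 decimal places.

Mean z̄ = (76 + 70 + 76 + 71 + 68 + 75)/6 = 72.6667
Σ(z_t−z̄)(z_{t+1}−z̄) = (-8.8889) + (-8.8889) + (-5.5556) + (7.7778) + (-10.8889) = -26.4444
Denominator Σ(z_t−z̄)² = 59.3333
r_1 = -26.4444 / 59.3333 = -0.446

-0.446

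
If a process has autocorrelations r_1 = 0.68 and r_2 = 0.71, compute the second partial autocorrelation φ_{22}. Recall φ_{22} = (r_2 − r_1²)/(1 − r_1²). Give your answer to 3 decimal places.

0.461

φ_{22} = (r_2 − r_1²) / (1 − r_1²)
r_1² = (0.68)² = 0.4624
Numerator = 0.71 − 0.4624 = 0.2476; denominator = 1 − 0.4624 = 0.5376
φ_{22} = 0.2476 / 0.5376 = 0.461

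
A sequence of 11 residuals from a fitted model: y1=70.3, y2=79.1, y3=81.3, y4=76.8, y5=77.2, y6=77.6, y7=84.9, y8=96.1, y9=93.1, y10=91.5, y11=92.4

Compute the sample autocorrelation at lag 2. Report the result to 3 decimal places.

0.319

Mean ȳ = (70.3 + 79.1 + 81.3 + 76.8 + 77.2 + 77.6 + 84.9 + 96.1 + 93.1 + 91.5 + 92.4)/11 = 83.6636
Numerator Σ_{t=1}^{9}(y_t−ȳ)(y_{t+2}−ȳ) = 227.9674
Denominator Σ(y_t−ȳ)² = 713.6255
r_2 = 227.9674 / 713.6255 = 0.319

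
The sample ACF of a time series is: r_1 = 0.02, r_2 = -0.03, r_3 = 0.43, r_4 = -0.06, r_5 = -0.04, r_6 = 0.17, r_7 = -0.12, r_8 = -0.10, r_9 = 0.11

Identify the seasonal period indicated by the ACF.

3

The largest autocorrelation is r_3 = 0.43, with a weaker echo at lag 6 (0.17); the remaining lags stay at or below 0.11.
The dominant spike at lag 3 indicates a seasonal period of 3.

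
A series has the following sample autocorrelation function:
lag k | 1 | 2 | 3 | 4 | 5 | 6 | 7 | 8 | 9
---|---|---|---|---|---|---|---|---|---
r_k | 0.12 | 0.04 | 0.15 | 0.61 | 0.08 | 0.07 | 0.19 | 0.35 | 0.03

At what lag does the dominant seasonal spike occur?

The largest autocorrelation is r_4 = 0.61, with a weaker echo at lag 8 (0.35); the remaining lags stay at or below 0.19.
The dominant spike at lag 4 indicates a seasonal period of 4.

4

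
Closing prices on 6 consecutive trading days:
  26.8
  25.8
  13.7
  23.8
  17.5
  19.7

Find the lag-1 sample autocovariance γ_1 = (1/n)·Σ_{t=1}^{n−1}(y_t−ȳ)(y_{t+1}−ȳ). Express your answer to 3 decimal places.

-5.374

Mean ȳ = (26.8 + 25.8 + 13.7 + 23.8 + 17.5 + 19.7)/6 = 21.2167
Deviations: 5.5833, 4.5833, -7.5167, 2.5833, -3.7167, -1.5167
Σ_{t=1}^{5}(y_t−ȳ)(y_{t+1}−ȳ) = -32.2436
γ_1 = -32.2436 / 6 = -5.374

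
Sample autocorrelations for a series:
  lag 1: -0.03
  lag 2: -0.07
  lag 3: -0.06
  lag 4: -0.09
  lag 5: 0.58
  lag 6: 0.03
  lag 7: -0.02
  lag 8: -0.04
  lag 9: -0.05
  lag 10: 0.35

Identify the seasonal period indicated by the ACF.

5

The largest autocorrelation is r_5 = 0.58, with a weaker echo at lag 10 (0.35); the remaining lags stay at or below 0.03.
The dominant spike at lag 5 indicates a seasonal period of 5.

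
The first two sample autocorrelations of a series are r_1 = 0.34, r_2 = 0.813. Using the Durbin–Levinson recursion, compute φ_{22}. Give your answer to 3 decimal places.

φ_{22} = (r_2 − r_1²) / (1 − r_1²)
r_1² = (0.34)² = 0.1156
Numerator = 0.813 − 0.1156 = 0.6974; denominator = 1 − 0.1156 = 0.8844
φ_{22} = 0.6974 / 0.8844 = 0.789

0.789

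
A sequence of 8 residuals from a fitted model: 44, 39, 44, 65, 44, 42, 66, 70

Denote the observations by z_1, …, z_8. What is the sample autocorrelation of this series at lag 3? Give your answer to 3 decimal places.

Mean z̄ = (44 + 39 + 44 + 65 + 44 + 42 + 66 + 70)/8 = 51.7500
Σ(z_t−z̄)(z_{t+3}−z̄) = (-102.6875) + (98.8125) + (75.5625) + (188.8125) + (-141.4375) = 119.0625
Denominator Σ(z_t−z̄)² = 1149.5000
r_3 = 119.0625 / 1149.5000 = 0.104

0.104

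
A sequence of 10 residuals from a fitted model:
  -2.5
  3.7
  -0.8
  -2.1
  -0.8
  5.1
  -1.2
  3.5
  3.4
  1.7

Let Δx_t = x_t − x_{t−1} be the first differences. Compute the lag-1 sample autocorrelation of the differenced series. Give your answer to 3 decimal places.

-0.521

First differences Δx: 6.2, -4.5, -1.3, 1.3, 5.9, -6.3, 4.7, -0.1, -1.7
Mean of differences = 0.4667
Numerator Σ(Δx_t−Δx̄)(Δx_{t+1}−Δx̄) = -83.2278
Denominator Σ(Δx_t−Δx̄)² = 159.6000
r_1(Δx) = -83.2278 / 159.6000 = -0.521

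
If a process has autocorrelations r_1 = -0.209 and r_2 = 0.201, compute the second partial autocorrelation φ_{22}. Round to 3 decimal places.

φ_{22} = (r_2 − r_1²) / (1 − r_1²)
r_1² = (-0.209)² = 0.043681
Numerator = 0.201 − 0.0437 = 0.1573; denominator = 1 − 0.0437 = 0.9563
φ_{22} = 0.1573 / 0.9563 = 0.165

0.165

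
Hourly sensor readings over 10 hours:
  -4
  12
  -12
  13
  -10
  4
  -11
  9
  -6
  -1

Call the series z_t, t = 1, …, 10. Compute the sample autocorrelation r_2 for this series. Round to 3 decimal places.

0.696

Mean z̄ = (-4 + 12 − 12 + 13 − 10 + 4 − 11 + 9 − 6 − 1)/10 = -0.6000
Numerator Σ_{t=1}^{8}(z_t−z̄)(z_{t+2}−z̄) = 574.0800
Denominator Σ(z_t−z̄)² = 824.4000
r_2 = 574.0800 / 824.4000 = 0.696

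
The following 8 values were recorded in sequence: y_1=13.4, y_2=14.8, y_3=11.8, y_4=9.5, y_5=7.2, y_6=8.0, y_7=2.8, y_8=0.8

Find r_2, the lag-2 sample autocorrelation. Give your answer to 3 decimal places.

Mean ȳ = (13.4 + 14.8 + 11.8 + 9.5 + 7.2 + 8.0 + 2.8 + 0.8)/8 = 8.5375
Deviations from mean: 4.8625, 6.2625, 3.2625, 0.9625, -1.3375, -0.5375, -5.7375, -7.7375
Σ(y_t−ȳ)(y_{t+2}−ȳ) = (15.8639) + (6.0277) + (-4.3636) + (-0.5173) + (7.6739) + (4.1589) = 28.8434
Denominator Σ(y_t−ȳ)² = 169.2988
r_2 = 28.8434 / 169.2988 = 0.170

0.170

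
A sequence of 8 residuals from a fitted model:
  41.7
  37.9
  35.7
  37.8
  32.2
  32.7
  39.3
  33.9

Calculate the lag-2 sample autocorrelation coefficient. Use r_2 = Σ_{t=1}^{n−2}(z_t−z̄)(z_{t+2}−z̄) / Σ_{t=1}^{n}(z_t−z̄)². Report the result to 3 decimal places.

Mean z̄ = (41.7 + 37.9 + 35.7 + 37.8 + 32.2 + 32.7 + 39.3 + 33.9)/8 = 36.4000
Deviations from mean: 5.3000, 1.5000, -0.7000, 1.4000, -4.2000, -3.7000, 2.9000, -2.5000
Numerator Σ_{t=1}^{6}(z_t−z̄)(z_{t+2}−z̄) = -6.7800
Denominator Σ(z_t−z̄)² = 78.7800
r_2 = -6.7800 / 78.7800 = -0.086

-0.086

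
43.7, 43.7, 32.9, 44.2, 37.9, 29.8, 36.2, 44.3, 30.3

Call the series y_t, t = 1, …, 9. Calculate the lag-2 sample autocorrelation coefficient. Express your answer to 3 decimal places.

Mean ȳ = (43.7 + 43.7 + 32.9 + 44.2 + 37.9 + 29.8 + 36.2 + 44.3 + 30.3)/9 = 38.1111
Σ(y_t−ȳ)(y_{t+2}−ȳ) = (-29.1243) + (34.0301) + (1.1001) + (-50.6054) + (0.4035) + (-51.4365) + (14.9279) = -80.7047
Denominator Σ(y_t−ȳ)² = 298.7889
r_2 = -80.7047 / 298.7889 = -0.270

-0.270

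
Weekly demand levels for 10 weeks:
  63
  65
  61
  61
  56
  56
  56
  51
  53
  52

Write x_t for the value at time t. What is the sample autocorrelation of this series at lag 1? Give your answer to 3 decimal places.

Mean x̄ = (63 + 65 + 61 + 61 + 56 + 56 + 56 + 51 + 53 + 52)/10 = 57.4000
Numerator Σ_{t=1}^{9}(x_t−x̄)(x_{t+1}−x̄) = 142.6400
Denominator Σ(x_t−x̄)² = 210.4000
r_1 = 142.6400 / 210.4000 = 0.678

0.678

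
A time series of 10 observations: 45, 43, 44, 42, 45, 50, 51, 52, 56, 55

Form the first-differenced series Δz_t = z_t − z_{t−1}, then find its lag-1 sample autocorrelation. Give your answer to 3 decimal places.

-0.092

First differences Δz: -2, 1, -2, 3, 5, 1, 1, 4, -1
Mean of differences = 1.1111
Numerator Σ(Δz_t−Δz̄)(Δz_{t+1}−Δz̄) = -4.6790
Denominator Σ(Δz_t−Δz̄)² = 50.8889
r_1(Δz) = -4.6790 / 50.8889 = -0.092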